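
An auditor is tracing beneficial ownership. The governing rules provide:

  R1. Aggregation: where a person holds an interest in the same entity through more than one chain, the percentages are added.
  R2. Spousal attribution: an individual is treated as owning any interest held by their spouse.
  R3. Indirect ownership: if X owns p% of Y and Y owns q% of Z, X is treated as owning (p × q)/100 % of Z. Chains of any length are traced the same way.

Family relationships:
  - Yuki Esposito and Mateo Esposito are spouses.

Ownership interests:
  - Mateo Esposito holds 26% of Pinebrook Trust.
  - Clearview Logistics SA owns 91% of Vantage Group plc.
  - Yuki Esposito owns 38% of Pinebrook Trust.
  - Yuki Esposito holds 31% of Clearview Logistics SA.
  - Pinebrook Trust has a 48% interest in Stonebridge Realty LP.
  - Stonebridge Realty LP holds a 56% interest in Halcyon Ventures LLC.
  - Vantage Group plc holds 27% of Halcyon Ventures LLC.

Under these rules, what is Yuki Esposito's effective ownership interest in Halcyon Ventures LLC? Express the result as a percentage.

By spousal attribution (R2), Yuki Esposito is treated as also owning Mateo Esposito's interest in Pinebrook Trust, giving 38% + 26% = 64%.
Chain via Pinebrook Trust → Stonebridge Realty LP (R3): 64% × 48% × 56% = 17.2032% of Halcyon Ventures LLC.
Chain via Clearview Logistics SA → Vantage Group plc (R3): 31% × 91% × 27% = 7.6167% of Halcyon Ventures LLC.
Aggregating (R1): 17.2032% + 7.6167% = 24.8199%.

24.8199%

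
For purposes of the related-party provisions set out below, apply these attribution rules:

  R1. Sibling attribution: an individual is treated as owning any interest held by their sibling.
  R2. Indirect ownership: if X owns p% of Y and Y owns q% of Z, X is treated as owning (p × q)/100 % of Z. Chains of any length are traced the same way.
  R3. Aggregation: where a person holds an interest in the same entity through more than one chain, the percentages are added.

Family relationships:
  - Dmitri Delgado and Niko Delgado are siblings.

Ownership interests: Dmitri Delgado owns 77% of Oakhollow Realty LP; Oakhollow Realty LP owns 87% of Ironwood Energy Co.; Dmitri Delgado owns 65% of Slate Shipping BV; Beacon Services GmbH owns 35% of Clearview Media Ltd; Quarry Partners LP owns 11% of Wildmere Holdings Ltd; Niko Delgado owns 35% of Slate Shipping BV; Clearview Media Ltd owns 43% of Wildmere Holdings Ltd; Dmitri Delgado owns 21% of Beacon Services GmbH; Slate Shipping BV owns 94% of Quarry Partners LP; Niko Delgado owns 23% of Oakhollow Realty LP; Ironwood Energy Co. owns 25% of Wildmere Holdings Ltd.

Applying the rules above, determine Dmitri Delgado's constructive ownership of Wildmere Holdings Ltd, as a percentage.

By sibling attribution (R1), Dmitri Delgado is treated as also owning Niko Delgado's interest in Slate Shipping BV, giving 65% + 35% = 100%.
By sibling attribution (R1), Dmitri Delgado is treated as also owning Niko Delgado's interest in Oakhollow Realty LP, giving 77% + 23% = 100%.
Chain via Beacon Services GmbH → Clearview Media Ltd (R2): 21% × 35% × 43% = 3.1605% of Wildmere Holdings Ltd.
Chain via Slate Shipping BV → Quarry Partners LP (R2): 100% × 94% × 11% = 10.34% of Wildmere Holdings Ltd.
Chain via Oakhollow Realty LP → Ironwood Energy Co. (R2): 100% × 87% × 25% = 21.75% of Wildmere Holdings Ltd.
Aggregating (R3): 3.1605% + 10.34% + 21.75% = 35.2505%.

35.2505%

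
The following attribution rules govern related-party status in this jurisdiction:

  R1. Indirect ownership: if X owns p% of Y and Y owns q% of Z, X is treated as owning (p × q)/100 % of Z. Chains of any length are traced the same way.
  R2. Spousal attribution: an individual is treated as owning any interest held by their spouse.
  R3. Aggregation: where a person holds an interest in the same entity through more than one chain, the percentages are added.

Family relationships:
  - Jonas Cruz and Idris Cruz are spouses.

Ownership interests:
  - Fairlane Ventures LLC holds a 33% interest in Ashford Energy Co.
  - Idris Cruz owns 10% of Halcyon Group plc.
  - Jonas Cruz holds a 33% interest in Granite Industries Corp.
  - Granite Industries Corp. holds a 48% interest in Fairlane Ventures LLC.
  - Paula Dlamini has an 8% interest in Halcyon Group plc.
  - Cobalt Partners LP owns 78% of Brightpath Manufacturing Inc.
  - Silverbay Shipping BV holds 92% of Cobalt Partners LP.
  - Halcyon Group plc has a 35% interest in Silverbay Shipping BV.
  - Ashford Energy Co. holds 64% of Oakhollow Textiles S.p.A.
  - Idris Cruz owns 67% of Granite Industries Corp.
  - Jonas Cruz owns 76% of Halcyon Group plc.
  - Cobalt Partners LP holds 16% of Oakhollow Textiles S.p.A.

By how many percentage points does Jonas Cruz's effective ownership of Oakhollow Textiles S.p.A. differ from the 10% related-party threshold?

4.56832

By spousal attribution (R2), Jonas Cruz is treated as also owning Idris Cruz's interest in Halcyon Group plc, giving 76% + 10% = 86%.
By spousal attribution (R2), Jonas Cruz is treated as also owning Idris Cruz's interest in Granite Industries Corp, giving 33% + 67% = 100%.
Chain via Halcyon Group plc → Silverbay Shipping BV → Cobalt Partners LP (R1): 86% × 35% × 92% × 16% = 4.43072% of Oakhollow Textiles S.p.A.
Chain via Granite Industries Corp. → Fairlane Ventures LLC → Ashford Energy Co. (R1): 100% × 48% × 33% × 64% = 10.1376% of Oakhollow Textiles S.p.A.
Aggregating (R3): 4.43072% + 10.1376% = 14.56832%.
14.56832% exceeds the 10% threshold by 4.56832 percentage points.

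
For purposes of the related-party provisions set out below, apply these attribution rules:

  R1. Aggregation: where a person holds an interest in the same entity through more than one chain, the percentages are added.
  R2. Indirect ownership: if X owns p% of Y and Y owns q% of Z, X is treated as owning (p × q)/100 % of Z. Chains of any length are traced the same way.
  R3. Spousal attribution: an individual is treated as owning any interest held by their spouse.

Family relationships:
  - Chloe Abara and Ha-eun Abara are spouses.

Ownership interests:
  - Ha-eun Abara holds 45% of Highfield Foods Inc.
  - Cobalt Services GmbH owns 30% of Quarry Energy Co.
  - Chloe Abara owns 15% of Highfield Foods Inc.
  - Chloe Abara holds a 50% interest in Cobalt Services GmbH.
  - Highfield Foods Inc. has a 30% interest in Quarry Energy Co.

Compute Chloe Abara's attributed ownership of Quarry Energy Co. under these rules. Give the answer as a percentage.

33%

By spousal attribution (R3), Chloe Abara is treated as also owning Ha-eun Abara's interest in Highfield Foods Inc, giving 15% + 45% = 60%.
Chain via Cobalt Services GmbH (R2): 50% × 30% = 15% of Quarry Energy Co.
Chain via Highfield Foods Inc. (R2): 60% × 30% = 18% of Quarry Energy Co.
Aggregating (R1): 15% + 18% = 33%.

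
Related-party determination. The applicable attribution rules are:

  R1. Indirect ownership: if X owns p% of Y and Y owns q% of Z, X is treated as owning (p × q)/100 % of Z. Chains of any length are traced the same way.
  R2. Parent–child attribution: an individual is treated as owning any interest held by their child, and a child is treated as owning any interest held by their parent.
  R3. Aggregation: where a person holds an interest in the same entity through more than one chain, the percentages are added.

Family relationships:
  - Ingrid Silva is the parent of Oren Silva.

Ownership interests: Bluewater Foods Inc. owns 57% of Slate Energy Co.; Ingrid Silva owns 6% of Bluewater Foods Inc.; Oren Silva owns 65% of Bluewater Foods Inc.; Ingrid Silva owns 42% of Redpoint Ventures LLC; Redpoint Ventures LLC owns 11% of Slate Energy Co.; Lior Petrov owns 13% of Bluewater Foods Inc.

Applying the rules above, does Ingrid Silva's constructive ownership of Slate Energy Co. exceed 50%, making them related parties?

No

By parent–child attribution (R2), Ingrid Silva is treated as also owning Oren Silva's interest in Bluewater Foods Inc, giving 6% + 65% = 71%.
Chain via Bluewater Foods Inc. (R1): 71% × 57% = 40.47% of Slate Energy Co.
Chain via Redpoint Ventures LLC (R1): 42% × 11% = 4.62% of Slate Energy Co.
Aggregating (R3): 40.47% + 4.62% = 45.09%.
45.09% does not exceed the 50% threshold, so Ingrid is not a related party to Slate Energy Co.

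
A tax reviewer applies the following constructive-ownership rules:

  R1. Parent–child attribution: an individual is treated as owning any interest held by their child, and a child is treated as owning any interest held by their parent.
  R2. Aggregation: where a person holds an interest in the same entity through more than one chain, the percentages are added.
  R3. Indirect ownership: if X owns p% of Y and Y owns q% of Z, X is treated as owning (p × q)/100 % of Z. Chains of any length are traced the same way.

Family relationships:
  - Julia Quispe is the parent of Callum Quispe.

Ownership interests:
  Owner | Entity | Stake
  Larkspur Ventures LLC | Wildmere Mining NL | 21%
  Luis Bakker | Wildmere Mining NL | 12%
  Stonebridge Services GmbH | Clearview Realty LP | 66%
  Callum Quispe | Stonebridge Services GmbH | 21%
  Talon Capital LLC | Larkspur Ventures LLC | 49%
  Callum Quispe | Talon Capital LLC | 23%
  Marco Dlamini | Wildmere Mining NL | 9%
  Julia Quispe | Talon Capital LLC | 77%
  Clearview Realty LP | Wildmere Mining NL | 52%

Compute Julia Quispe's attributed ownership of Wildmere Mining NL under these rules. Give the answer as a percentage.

By parent–child attribution (R1), Julia Quispe is treated as also owning Callum Quispe's interest in Talon Capital LLC, giving 77% + 23% = 100%.
By parent–child attribution (R1), Julia Quispe is treated as owning Callum Quispe's 21% interest in Stonebridge Services GmbH.
Chain via Talon Capital LLC → Larkspur Ventures LLC (R3): 100% × 49% × 21% = 10.29% of Wildmere Mining NL.
Chain via Stonebridge Services GmbH → Clearview Realty LP (R3): 21% × 66% × 52% = 7.2072% of Wildmere Mining NL.
Aggregating (R2): 10.29% + 7.2072% = 17.4972%.

17.4972%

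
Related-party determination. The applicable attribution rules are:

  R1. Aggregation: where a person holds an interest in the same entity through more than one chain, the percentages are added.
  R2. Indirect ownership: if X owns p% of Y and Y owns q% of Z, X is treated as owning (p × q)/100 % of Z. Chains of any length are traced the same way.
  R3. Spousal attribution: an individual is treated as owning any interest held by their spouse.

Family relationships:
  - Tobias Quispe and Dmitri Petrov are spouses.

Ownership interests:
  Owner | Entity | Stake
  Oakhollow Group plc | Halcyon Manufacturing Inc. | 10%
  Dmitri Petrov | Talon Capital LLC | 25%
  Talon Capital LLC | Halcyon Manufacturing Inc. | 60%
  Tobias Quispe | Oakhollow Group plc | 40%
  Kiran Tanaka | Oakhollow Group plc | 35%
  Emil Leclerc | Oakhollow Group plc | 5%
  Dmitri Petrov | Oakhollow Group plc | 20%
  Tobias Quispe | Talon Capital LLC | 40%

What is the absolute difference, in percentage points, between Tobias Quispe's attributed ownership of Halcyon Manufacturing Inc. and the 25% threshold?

20

By spousal attribution (R3), Tobias Quispe is treated as also owning Dmitri Petrov's interest in Oakhollow Group plc, giving 40% + 20% = 60%.
By spousal attribution (R3), Tobias Quispe is treated as also owning Dmitri Petrov's interest in Talon Capital LLC, giving 40% + 25% = 65%.
Chain via Oakhollow Group plc (R2): 60% × 10% = 6% of Halcyon Manufacturing Inc.
Chain via Talon Capital LLC (R2): 65% × 60% = 39% of Halcyon Manufacturing Inc.
Aggregating (R1): 6% + 39% = 45%.
45% exceeds the 25% threshold by 20 percentage points.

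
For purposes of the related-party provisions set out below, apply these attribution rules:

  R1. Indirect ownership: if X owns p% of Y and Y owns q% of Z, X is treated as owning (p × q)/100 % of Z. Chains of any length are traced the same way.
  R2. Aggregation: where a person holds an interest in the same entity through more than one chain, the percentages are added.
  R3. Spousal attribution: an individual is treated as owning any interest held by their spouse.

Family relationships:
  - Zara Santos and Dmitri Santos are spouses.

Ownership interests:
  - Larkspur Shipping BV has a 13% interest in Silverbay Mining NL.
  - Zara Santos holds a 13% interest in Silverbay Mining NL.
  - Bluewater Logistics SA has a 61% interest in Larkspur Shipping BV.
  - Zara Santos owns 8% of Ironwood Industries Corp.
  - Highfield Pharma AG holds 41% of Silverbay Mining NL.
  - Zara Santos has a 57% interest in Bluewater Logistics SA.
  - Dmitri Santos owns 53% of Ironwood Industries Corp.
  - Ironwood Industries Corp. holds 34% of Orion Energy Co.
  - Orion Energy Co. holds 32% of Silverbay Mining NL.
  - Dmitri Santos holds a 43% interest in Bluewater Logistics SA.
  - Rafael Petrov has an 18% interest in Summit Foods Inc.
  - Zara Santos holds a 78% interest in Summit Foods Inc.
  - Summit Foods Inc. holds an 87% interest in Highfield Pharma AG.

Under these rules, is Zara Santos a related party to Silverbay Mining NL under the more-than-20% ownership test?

By spousal attribution (R3), Zara Santos is treated as also owning Dmitri Santos's interest in Ironwood Industries Corp, giving 8% + 53% = 61%.
By spousal attribution (R3), Zara Santos is treated as also owning Dmitri Santos's interest in Bluewater Logistics SA, giving 57% + 43% = 100%.
Chain via Ironwood Industries Corp. → Orion Energy Co. (R1): 61% × 34% × 32% = 6.6368% of Silverbay Mining NL.
Chain via Bluewater Logistics SA → Larkspur Shipping BV (R1): 100% × 61% × 13% = 7.93% of Silverbay Mining NL.
Chain via Summit Foods Inc. → Highfield Pharma AG (R1): 78% × 87% × 41% = 27.8226% of Silverbay Mining NL.
Direct interest in Silverbay Mining NL: 13%.
Aggregating (R2): 6.6368% + 7.93% + 27.8226% + 13% = 55.3894%.
55.3894% exceeds the 20% threshold, so Zara is a related party to Silverbay Mining NL.

Yes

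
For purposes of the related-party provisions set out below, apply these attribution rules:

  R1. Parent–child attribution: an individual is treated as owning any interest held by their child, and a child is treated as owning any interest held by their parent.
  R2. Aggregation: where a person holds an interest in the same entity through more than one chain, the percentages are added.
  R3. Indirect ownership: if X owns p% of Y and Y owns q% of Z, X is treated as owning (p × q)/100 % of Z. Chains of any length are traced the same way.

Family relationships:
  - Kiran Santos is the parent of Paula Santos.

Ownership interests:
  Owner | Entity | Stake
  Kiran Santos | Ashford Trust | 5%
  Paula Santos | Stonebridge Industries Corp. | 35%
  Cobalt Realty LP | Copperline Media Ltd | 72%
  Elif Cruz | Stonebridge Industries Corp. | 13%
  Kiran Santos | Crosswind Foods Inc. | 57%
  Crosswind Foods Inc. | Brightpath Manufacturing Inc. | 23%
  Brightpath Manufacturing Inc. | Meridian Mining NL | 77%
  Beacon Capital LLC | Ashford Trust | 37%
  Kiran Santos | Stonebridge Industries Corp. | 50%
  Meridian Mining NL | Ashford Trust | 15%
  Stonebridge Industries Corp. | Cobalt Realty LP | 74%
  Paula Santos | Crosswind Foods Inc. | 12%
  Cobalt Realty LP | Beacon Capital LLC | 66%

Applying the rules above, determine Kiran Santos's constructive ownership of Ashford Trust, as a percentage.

By parent–child attribution (R1), Kiran Santos is treated as also owning Paula Santos's interest in Stonebridge Industries Corp, giving 50% + 35% = 85%.
By parent–child attribution (R1), Kiran Santos is treated as also owning Paula Santos's interest in Crosswind Foods Inc, giving 57% + 12% = 69%.
Chain via Stonebridge Industries Corp. → Cobalt Realty LP → Beacon Capital LLC (R3): 85% × 74% × 66% × 37% = 15.36018% of Ashford Trust.
Chain via Crosswind Foods Inc. → Brightpath Manufacturing Inc. → Meridian Mining NL (R3): 69% × 23% × 77% × 15% = 1.832985% of Ashford Trust.
Direct interest in Ashford Trust: 5%.
Aggregating (R2): 15.36018% + 1.832985% + 5% = 22.193165%.

22.193165%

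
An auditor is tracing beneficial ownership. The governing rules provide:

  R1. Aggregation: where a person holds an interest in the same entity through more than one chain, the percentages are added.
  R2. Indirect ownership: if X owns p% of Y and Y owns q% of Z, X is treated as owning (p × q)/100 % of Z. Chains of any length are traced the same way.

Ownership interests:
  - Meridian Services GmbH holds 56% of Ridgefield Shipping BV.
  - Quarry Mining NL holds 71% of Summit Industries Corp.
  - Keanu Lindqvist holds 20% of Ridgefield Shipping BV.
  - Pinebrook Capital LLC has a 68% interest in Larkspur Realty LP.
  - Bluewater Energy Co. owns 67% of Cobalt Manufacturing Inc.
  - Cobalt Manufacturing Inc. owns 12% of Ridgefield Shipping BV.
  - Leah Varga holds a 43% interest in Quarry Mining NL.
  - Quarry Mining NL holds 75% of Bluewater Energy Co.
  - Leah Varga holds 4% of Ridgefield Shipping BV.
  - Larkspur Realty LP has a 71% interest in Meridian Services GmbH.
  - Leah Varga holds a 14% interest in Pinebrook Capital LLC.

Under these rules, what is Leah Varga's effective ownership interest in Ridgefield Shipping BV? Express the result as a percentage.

Chain via Pinebrook Capital LLC → Larkspur Realty LP → Meridian Services GmbH (R2): 14% × 68% × 71% × 56% = 3.785152% of Ridgefield Shipping BV.
Chain via Quarry Mining NL → Bluewater Energy Co. → Cobalt Manufacturing Inc. (R2): 43% × 75% × 67% × 12% = 2.5929% of Ridgefield Shipping BV.
Direct interest in Ridgefield Shipping BV: 4%.
Aggregating (R1): 3.785152% + 2.5929% + 4% = 10.378052%.

10.378052%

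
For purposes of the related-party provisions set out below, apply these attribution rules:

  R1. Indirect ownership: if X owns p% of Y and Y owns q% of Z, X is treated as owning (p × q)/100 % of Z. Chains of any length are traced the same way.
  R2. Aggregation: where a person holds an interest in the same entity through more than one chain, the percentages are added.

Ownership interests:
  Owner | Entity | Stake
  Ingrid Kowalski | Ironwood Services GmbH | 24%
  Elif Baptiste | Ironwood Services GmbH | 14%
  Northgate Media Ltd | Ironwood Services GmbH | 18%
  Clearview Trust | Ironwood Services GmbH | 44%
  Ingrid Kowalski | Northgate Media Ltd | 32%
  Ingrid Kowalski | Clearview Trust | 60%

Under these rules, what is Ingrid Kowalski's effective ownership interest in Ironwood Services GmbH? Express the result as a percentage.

Chain via Clearview Trust (R1): 60% × 44% = 26.4% of Ironwood Services GmbH.
Chain via Northgate Media Ltd (R1): 32% × 18% = 5.76% of Ironwood Services GmbH.
Direct interest in Ironwood Services GmbH: 24%.
Aggregating (R2): 26.4% + 5.76% + 24% = 56.16%.

56.16%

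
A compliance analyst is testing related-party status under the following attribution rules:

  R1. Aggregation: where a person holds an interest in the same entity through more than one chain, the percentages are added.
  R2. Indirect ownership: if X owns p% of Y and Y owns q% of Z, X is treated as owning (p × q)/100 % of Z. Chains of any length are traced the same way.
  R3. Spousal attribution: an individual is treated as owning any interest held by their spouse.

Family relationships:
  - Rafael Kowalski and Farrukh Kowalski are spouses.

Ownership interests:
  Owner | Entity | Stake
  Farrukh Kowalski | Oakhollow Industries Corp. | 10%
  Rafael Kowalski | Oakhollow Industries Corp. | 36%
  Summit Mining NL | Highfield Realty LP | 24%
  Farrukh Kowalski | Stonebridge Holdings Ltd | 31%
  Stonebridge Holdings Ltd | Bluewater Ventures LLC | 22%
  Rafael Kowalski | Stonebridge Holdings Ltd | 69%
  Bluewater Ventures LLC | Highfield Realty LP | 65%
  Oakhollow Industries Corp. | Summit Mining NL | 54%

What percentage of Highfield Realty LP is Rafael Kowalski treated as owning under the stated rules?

By spousal attribution (R3), Rafael Kowalski is treated as also owning Farrukh Kowalski's interest in Oakhollow Industries Corp, giving 36% + 10% = 46%.
By spousal attribution (R3), Rafael Kowalski is treated as also owning Farrukh Kowalski's interest in Stonebridge Holdings Ltd, giving 69% + 31% = 100%.
Chain via Oakhollow Industries Corp. → Summit Mining NL (R2): 46% × 54% × 24% = 5.9616% of Highfield Realty LP.
Chain via Stonebridge Holdings Ltd → Bluewater Ventures LLC (R2): 100% × 22% × 65% = 14.3% of Highfield Realty LP.
Aggregating (R1): 5.9616% + 14.3% = 20.2616%.

20.2616%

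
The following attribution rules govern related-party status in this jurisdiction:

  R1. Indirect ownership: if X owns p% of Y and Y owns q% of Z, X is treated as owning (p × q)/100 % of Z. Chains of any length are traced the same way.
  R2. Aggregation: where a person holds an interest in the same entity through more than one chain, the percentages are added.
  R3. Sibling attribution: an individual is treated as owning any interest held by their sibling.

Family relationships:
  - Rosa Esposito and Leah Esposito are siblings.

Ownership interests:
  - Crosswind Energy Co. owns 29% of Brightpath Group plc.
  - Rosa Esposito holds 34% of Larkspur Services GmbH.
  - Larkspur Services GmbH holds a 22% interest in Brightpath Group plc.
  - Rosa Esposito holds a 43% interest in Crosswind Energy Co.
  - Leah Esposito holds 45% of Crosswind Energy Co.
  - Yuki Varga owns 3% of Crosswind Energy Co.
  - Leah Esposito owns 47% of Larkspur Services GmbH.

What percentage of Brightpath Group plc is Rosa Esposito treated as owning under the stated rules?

43.34%

By sibling attribution (R3), Rosa Esposito is treated as also owning Leah Esposito's interest in Crosswind Energy Co, giving 43% + 45% = 88%.
By sibling attribution (R3), Rosa Esposito is treated as also owning Leah Esposito's interest in Larkspur Services GmbH, giving 34% + 47% = 81%.
Chain via Crosswind Energy Co. (R1): 88% × 29% = 25.52% of Brightpath Group plc.
Chain via Larkspur Services GmbH (R1): 81% × 22% = 17.82% of Brightpath Group plc.
Aggregating (R2): 25.52% + 17.82% = 43.34%.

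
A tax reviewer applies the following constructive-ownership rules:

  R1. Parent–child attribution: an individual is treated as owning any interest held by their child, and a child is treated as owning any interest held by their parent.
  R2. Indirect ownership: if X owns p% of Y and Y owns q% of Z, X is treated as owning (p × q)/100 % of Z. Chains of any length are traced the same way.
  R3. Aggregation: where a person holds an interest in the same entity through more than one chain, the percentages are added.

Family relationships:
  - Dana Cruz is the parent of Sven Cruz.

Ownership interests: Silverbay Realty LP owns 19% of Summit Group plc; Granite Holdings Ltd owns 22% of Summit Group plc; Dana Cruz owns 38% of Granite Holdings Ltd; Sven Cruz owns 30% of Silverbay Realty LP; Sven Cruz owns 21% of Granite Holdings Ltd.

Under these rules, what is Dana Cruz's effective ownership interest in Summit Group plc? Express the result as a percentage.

18.68%

By parent–child attribution (R1), Dana Cruz is treated as also owning Sven Cruz's interest in Granite Holdings Ltd, giving 38% + 21% = 59%.
By parent–child attribution (R1), Dana Cruz is treated as owning Sven Cruz's 30% interest in Silverbay Realty LP.
Chain via Granite Holdings Ltd (R2): 59% × 22% = 12.98% of Summit Group plc.
Chain via Silverbay Realty LP (R2): 30% × 19% = 5.7% of Summit Group plc.
Aggregating (R3): 12.98% + 5.7% = 18.68%.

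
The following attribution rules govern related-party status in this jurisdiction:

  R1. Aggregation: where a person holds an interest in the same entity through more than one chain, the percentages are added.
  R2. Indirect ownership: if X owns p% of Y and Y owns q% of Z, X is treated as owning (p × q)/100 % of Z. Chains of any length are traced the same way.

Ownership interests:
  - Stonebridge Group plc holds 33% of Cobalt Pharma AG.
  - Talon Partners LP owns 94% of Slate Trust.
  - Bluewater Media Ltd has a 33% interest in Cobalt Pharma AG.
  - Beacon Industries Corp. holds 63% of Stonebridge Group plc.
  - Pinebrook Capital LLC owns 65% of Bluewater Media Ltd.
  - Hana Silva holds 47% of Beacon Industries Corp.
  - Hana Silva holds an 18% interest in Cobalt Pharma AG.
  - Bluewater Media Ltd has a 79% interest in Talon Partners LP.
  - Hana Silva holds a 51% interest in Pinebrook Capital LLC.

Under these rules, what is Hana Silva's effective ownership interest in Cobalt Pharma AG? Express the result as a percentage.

Chain via Beacon Industries Corp. → Stonebridge Group plc (R2): 47% × 63% × 33% = 9.7713% of Cobalt Pharma AG.
Chain via Pinebrook Capital LLC → Bluewater Media Ltd (R2): 51% × 65% × 33% = 10.9395% of Cobalt Pharma AG.
Direct interest in Cobalt Pharma AG: 18%.
Aggregating (R1): 9.7713% + 10.9395% + 18% = 38.7108%.

38.7108%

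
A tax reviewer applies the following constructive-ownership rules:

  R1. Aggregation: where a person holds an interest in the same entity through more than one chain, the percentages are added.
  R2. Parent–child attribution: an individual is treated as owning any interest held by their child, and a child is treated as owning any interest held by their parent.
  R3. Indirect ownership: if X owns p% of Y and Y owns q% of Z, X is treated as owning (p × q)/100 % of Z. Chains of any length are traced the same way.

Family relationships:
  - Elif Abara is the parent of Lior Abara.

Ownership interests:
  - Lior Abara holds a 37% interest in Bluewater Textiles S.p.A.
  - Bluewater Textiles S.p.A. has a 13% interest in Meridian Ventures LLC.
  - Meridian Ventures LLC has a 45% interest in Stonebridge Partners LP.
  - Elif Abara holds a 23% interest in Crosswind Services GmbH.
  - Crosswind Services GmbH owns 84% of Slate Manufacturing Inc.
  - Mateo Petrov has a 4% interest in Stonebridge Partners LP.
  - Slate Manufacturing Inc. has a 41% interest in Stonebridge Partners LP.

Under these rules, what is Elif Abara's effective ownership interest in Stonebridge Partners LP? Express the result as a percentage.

By parent–child attribution (R2), Elif Abara is treated as owning Lior Abara's 37% interest in Bluewater Textiles S.p.A.
Chain via Crosswind Services GmbH → Slate Manufacturing Inc. (R3): 23% × 84% × 41% = 7.9212% of Stonebridge Partners LP.
Chain via Bluewater Textiles S.p.A. → Meridian Ventures LLC (R3): 37% × 13% × 45% = 2.1645% of Stonebridge Partners LP.
Aggregating (R1): 7.9212% + 2.1645% = 10.0857%.

10.0857%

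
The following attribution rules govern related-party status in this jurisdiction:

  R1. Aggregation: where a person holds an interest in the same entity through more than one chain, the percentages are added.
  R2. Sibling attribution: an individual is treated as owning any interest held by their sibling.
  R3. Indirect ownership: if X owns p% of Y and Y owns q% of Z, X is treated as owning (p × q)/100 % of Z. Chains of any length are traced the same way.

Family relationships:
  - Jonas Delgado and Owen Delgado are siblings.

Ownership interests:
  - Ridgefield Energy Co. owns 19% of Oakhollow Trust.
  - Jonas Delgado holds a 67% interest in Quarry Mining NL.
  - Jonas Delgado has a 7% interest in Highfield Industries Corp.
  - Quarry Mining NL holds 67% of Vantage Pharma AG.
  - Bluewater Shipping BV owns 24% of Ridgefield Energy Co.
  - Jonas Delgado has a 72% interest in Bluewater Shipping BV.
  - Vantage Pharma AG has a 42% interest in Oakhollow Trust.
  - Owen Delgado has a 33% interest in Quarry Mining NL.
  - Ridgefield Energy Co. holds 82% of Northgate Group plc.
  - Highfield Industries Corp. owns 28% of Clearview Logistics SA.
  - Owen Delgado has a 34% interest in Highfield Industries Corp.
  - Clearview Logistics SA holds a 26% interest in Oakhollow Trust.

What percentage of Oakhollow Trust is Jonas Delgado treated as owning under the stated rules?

34.408%

By sibling attribution (R2), Jonas Delgado is treated as also owning Owen Delgado's interest in Quarry Mining NL, giving 67% + 33% = 100%.
By sibling attribution (R2), Jonas Delgado is treated as also owning Owen Delgado's interest in Highfield Industries Corp, giving 7% + 34% = 41%.
Chain via Quarry Mining NL → Vantage Pharma AG (R3): 100% × 67% × 42% = 28.14% of Oakhollow Trust.
Chain via Highfield Industries Corp. → Clearview Logistics SA (R3): 41% × 28% × 26% = 2.9848% of Oakhollow Trust.
Chain via Bluewater Shipping BV → Ridgefield Energy Co. (R3): 72% × 24% × 19% = 3.2832% of Oakhollow Trust.
Aggregating (R1): 28.14% + 2.9848% + 3.2832% = 34.408%.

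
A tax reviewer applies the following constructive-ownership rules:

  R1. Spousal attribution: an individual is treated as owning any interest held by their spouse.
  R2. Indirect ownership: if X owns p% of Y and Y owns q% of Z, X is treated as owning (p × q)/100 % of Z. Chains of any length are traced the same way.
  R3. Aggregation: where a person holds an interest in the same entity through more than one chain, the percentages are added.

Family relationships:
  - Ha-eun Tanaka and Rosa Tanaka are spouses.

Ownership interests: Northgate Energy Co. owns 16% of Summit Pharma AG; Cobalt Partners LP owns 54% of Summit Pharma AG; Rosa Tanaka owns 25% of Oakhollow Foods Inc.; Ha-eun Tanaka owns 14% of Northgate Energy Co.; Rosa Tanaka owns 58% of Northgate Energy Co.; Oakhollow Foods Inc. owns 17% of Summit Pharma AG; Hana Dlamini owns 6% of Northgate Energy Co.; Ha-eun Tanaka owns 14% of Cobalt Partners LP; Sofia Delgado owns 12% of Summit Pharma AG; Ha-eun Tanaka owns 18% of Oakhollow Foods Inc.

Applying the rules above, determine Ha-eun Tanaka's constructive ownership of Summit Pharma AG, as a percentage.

By spousal attribution (R1), Ha-eun Tanaka is treated as also owning Rosa Tanaka's interest in Oakhollow Foods Inc, giving 18% + 25% = 43%.
By spousal attribution (R1), Ha-eun Tanaka is treated as also owning Rosa Tanaka's interest in Northgate Energy Co, giving 14% + 58% = 72%.
Chain via Oakhollow Foods Inc. (R2): 43% × 17% = 7.31% of Summit Pharma AG.
Chain via Northgate Energy Co. (R2): 72% × 16% = 11.52% of Summit Pharma AG.
Chain via Cobalt Partners LP (R2): 14% × 54% = 7.56% of Summit Pharma AG.
Aggregating (R3): 7.31% + 11.52% + 7.56% = 26.39%.

26.39%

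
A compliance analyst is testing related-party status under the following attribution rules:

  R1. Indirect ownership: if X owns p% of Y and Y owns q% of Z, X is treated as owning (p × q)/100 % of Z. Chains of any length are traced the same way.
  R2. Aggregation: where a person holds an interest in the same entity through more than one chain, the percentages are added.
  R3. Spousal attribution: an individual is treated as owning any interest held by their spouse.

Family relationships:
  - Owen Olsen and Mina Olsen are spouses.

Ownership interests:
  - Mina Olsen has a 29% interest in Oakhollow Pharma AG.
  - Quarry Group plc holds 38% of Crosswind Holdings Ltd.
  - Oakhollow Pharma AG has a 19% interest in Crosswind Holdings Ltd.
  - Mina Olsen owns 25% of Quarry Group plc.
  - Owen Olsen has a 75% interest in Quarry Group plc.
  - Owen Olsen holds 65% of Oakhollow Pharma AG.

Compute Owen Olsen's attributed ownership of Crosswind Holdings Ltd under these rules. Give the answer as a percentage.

55.86%

By spousal attribution (R3), Owen Olsen is treated as also owning Mina Olsen's interest in Oakhollow Pharma AG, giving 65% + 29% = 94%.
By spousal attribution (R3), Owen Olsen is treated as also owning Mina Olsen's interest in Quarry Group plc, giving 75% + 25% = 100%.
Chain via Oakhollow Pharma AG (R1): 94% × 19% = 17.86% of Crosswind Holdings Ltd.
Chain via Quarry Group plc (R1): 100% × 38% = 38% of Crosswind Holdings Ltd.
Aggregating (R2): 17.86% + 38% = 55.86%.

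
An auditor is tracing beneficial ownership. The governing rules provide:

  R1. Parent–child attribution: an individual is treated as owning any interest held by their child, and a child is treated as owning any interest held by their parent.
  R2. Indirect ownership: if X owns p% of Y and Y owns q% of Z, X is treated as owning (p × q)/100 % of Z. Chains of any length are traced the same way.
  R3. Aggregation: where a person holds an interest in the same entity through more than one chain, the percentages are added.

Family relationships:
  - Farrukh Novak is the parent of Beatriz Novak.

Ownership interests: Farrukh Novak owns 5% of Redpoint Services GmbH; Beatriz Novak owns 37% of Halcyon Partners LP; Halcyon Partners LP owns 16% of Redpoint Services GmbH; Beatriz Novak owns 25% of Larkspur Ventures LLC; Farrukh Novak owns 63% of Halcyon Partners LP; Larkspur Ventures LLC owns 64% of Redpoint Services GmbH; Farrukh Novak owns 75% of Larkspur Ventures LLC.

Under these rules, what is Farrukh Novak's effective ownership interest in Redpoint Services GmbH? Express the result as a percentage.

By parent–child attribution (R1), Farrukh Novak is treated as also owning Beatriz Novak's interest in Larkspur Ventures LLC, giving 75% + 25% = 100%.
By parent–child attribution (R1), Farrukh Novak is treated as also owning Beatriz Novak's interest in Halcyon Partners LP, giving 63% + 37% = 100%.
Chain via Larkspur Ventures LLC (R2): 100% × 64% = 64% of Redpoint Services GmbH.
Chain via Halcyon Partners LP (R2): 100% × 16% = 16% of Redpoint Services GmbH.
Direct interest in Redpoint Services GmbH: 5%.
Aggregating (R3): 64% + 16% + 5% = 85%.

85%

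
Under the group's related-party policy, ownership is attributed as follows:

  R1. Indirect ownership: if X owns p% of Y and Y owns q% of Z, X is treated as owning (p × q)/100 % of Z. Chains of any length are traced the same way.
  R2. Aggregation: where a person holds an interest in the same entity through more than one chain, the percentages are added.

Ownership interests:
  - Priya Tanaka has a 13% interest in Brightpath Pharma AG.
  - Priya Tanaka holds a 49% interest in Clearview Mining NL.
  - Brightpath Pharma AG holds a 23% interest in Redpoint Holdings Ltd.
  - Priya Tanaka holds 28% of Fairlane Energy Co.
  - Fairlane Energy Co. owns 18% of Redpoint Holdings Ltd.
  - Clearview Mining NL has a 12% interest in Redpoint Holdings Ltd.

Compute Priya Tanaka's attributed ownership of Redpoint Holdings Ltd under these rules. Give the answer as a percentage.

13.91%

Chain via Brightpath Pharma AG (R1): 13% × 23% = 2.99% of Redpoint Holdings Ltd.
Chain via Fairlane Energy Co. (R1): 28% × 18% = 5.04% of Redpoint Holdings Ltd.
Chain via Clearview Mining NL (R1): 49% × 12% = 5.88% of Redpoint Holdings Ltd.
Aggregating (R2): 2.99% + 5.04% + 5.88% = 13.91%.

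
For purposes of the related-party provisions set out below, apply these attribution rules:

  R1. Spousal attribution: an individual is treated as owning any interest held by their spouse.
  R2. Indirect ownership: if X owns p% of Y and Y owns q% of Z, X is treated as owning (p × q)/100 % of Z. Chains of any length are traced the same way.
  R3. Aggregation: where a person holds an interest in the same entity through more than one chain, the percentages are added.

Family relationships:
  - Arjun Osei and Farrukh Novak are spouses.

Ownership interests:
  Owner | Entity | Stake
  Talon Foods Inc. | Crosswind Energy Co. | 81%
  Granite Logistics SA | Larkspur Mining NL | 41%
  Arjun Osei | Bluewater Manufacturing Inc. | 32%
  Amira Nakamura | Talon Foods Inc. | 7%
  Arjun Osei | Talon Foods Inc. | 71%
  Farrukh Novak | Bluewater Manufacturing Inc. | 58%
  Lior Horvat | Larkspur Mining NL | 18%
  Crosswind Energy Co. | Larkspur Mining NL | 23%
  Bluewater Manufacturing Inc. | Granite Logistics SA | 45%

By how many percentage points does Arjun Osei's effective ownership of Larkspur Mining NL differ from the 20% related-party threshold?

By spousal attribution (R1), Arjun Osei is treated as also owning Farrukh Novak's interest in Bluewater Manufacturing Inc, giving 32% + 58% = 90%.
Chain via Bluewater Manufacturing Inc. → Granite Logistics SA (R2): 90% × 45% × 41% = 16.605% of Larkspur Mining NL.
Chain via Talon Foods Inc. → Crosswind Energy Co. (R2): 71% × 81% × 23% = 13.2273% of Larkspur Mining NL.
Aggregating (R3): 16.605% + 13.2273% = 29.8323%.
29.8323% exceeds the 20% threshold by 9.8323 percentage points.

9.8323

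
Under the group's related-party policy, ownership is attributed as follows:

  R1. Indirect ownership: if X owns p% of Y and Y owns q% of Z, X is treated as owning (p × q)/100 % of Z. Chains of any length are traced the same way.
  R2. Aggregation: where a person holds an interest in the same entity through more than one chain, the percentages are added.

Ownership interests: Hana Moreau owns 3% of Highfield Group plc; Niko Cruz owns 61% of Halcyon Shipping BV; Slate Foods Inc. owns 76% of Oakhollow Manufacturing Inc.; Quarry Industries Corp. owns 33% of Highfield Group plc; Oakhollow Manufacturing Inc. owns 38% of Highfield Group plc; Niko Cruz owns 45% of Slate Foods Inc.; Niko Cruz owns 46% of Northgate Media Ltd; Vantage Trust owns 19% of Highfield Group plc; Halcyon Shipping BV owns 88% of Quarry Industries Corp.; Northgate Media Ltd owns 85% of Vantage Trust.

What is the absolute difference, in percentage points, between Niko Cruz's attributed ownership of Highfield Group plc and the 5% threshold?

Chain via Slate Foods Inc. → Oakhollow Manufacturing Inc. (R1): 45% × 76% × 38% = 12.996% of Highfield Group plc.
Chain via Halcyon Shipping BV → Quarry Industries Corp. (R1): 61% × 88% × 33% = 17.7144% of Highfield Group plc.
Chain via Northgate Media Ltd → Vantage Trust (R1): 46% × 85% × 19% = 7.429% of Highfield Group plc.
Aggregating (R2): 12.996% + 17.7144% + 7.429% = 38.1394%.
38.1394% exceeds the 5% threshold by 33.1394 percentage points.

33.1394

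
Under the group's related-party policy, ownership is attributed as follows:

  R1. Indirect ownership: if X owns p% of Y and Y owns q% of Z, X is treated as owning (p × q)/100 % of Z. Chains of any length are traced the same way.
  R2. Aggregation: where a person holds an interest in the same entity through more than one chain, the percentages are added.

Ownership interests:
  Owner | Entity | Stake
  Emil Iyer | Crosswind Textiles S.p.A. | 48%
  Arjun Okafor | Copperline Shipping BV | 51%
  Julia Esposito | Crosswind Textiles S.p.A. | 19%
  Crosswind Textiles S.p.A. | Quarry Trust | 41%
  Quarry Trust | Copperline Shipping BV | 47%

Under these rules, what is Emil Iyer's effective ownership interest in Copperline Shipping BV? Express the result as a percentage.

Chain via Crosswind Textiles S.p.A. → Quarry Trust (R1): 48% × 41% × 47% = 9.2496% of Copperline Shipping BV.

9.2496%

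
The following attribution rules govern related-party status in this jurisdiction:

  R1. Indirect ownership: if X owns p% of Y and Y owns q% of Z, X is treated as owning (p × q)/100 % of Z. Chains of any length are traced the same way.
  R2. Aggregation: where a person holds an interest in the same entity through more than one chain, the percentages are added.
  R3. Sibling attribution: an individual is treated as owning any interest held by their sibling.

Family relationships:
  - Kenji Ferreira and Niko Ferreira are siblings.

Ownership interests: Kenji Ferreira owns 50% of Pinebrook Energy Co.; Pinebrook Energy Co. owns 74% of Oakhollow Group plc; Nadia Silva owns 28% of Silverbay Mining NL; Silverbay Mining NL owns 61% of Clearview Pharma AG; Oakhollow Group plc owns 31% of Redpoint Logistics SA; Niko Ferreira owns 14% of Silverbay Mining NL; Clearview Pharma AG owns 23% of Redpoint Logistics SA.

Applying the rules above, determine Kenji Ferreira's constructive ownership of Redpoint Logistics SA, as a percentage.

13.4342%

By sibling attribution (R3), Kenji Ferreira is treated as owning Niko Ferreira's 14% interest in Silverbay Mining NL.
Chain via Pinebrook Energy Co. → Oakhollow Group plc (R1): 50% × 74% × 31% = 11.47% of Redpoint Logistics SA.
Chain via Silverbay Mining NL → Clearview Pharma AG (R1): 14% × 61% × 23% = 1.9642% of Redpoint Logistics SA.
Aggregating (R2): 11.47% + 1.9642% = 13.4342%.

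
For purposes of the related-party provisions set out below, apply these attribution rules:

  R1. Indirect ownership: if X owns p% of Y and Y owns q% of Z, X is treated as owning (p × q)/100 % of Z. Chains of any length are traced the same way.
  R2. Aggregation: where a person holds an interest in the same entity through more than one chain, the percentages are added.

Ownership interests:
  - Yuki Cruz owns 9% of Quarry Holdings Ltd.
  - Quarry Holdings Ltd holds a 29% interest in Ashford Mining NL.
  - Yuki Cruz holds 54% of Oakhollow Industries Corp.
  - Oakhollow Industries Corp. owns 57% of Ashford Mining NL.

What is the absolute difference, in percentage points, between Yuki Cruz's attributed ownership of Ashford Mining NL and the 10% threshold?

Chain via Oakhollow Industries Corp. (R1): 54% × 57% = 30.78% of Ashford Mining NL.
Chain via Quarry Holdings Ltd (R1): 9% × 29% = 2.61% of Ashford Mining NL.
Aggregating (R2): 30.78% + 2.61% = 33.39%.
33.39% exceeds the 10% threshold by 23.39 percentage points.

23.39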